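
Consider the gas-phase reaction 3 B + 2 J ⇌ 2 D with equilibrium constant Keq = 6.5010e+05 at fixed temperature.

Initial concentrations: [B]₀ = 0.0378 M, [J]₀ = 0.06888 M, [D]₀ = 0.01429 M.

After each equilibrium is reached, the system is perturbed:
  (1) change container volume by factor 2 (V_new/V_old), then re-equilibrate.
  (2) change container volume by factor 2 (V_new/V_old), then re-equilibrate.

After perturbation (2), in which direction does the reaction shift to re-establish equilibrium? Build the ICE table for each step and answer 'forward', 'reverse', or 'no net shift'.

Direction: reverse

Q₀ = 796.9 vs Keq = 6.5010e+05 ⇒ Q<K, forward
Step 1:
                   B          J          D
  init        0.0378    0.06888    0.01429
  Δ          -0.0289   -0.01927    0.01927
  eq        0.008895    0.04961    0.03356
  solve Keq expr → x = 0.009635; check Q = 6.5010e+05
Then change container volume by factor 2 (V_new/V_old).
Step 2:
                   B          J          D
  init      0.004448    0.02481    0.01678
  Δ         0.003231   0.002154  -0.002154
  eq        0.007679    0.02696    0.01463
  solve Keq expr → x = -0.001077; check Q = 6.5010e+05
Then change container volume by factor 2 (V_new/V_old).
Step 3:
                   B          J          D
  init      0.003839    0.01348   0.007313
  Δ         0.002282   0.001521  -0.001521
  eq        0.006121      0.015   0.005792
  solve Keq expr → x = -7.6052e-04; check Q = 6.5010e+05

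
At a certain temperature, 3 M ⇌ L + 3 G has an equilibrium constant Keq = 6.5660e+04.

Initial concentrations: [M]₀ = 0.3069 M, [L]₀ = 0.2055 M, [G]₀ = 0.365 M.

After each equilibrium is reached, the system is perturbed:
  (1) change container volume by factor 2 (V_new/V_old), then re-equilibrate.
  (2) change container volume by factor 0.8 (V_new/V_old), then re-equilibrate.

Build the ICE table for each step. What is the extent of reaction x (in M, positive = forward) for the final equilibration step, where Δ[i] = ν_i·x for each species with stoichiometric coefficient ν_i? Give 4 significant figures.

Q₀ = 0.3457 vs Keq = 6.5660e+04 ⇒ Q<K, forward
Step 1:
                   M          L          G
  I           0.3069     0.2055      0.365
  C          -0.2959    0.09863     0.2959
  E          0.01102     0.3041     0.6609
  solve Keq expr → x = 0.09863; check Q = 6.5660e+04
Then change container volume by factor 2 (V_new/V_old).
Step 2:
                   M          L          G
  I         0.005508     0.1521     0.3304
  C        -0.001118 3.7266e-04   0.001118
  E          0.00439     0.1524     0.3316
  solve Keq expr → x = 3.7266e-04; check Q = 6.5660e+04
Then change container volume by factor 0.8 (V_new/V_old).
Step 3:
                   M          L          G
  I         0.005488     0.1905     0.4144
  C       4.1638e-04 -1.3879e-04 -4.1638e-04
  E         0.005904     0.1904      0.414
  solve Keq expr → x = -1.3879e-04; check Q = 6.5660e+04

x = -1.3879e-04 M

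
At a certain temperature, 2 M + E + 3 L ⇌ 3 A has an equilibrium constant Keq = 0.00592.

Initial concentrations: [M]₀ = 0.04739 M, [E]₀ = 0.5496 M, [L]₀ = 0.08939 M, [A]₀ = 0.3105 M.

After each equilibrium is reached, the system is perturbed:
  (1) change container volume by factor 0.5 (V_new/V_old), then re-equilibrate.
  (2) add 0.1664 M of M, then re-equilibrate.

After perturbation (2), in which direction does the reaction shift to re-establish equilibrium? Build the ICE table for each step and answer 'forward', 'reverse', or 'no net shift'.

Direction: forward

Q₀ = 3.3955e+04 vs Keq = 0.00592 ⇒ Q>K, reverse
Step 1:
                   M          E          L          A
  Initial    0.04739     0.5496    0.08939     0.3105
  Change      0.1919    0.09593     0.2878    -0.2878
  Equil       0.2392     0.6455     0.3772    0.02272
  solve Keq expr → x = -0.09593; check Q = 0.00592
Then change container volume by factor 0.5 (V_new/V_old).
Step 2:
                   M          E          L          A
  Initial     0.4785      1.291     0.7543    0.04545
  Change    -0.02507   -0.01253    -0.0376     0.0376
  Equil       0.4534      1.279     0.7167    0.08305
  solve Keq expr → x = 0.01253; check Q = 0.00592
Then add 0.1664 M of M.
Step 3:
                   M          E          L          A
  Initial     0.6198      1.279     0.7167    0.08305
  Change    -0.01049  -0.005244   -0.01573    0.01573
  Equil       0.6093      1.273      0.701    0.09879
  solve Keq expr → x = 0.005244; check Q = 0.00592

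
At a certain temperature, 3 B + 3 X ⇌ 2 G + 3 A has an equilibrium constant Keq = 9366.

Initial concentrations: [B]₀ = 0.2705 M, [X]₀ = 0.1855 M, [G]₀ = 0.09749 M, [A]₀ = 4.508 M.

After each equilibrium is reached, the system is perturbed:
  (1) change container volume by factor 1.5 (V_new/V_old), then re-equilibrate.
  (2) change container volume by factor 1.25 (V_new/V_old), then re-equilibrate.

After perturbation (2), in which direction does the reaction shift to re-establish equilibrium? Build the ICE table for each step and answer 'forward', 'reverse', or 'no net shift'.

Direction: reverse

Q₀ = 6892 vs Keq = 9366 ⇒ Q<K, forward
Step 1:
                  B         X         G         A
  init       0.2705    0.1855   0.09749     4.508
  Δ       -0.007346 -0.007346  0.004898  0.007346
  eq         0.2632    0.1782    0.1024     4.515
  solve Keq expr → x = 0.002449; check Q = 9366
Then change container volume by factor 1.5 (V_new/V_old).
Step 2:
                  B         X         G         A
  init       0.1754    0.1188   0.06826      3.01
  Δ        0.006481  0.006481 -0.004321 -0.006481
  eq         0.1819    0.1253   0.06394     3.004
  solve Keq expr → x = -0.00216; check Q = 9366
Then change container volume by factor 1.25 (V_new/V_old).
Step 3:
                  B         X         G         A
  init       0.1455    0.1002   0.05115     2.403
  Δ         0.00287   0.00287 -0.001913  -0.00287
  eq         0.1484    0.1031   0.04924       2.4
  solve Keq expr → x = -9.5669e-04; check Q = 9366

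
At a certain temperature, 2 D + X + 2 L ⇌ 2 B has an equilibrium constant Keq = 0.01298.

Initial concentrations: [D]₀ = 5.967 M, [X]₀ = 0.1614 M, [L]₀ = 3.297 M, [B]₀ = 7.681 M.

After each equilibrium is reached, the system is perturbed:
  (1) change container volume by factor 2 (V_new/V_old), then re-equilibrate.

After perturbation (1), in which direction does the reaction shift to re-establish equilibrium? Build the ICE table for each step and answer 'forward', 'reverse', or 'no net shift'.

Q₀ = 0.9445 vs Keq = 0.01298 ⇒ Q>K, reverse
Step 1:
                    D           X           L           B
  Initial       5.967      0.1614       3.297       7.681
  Change        2.132       1.066       2.132      -2.132
  Equil         8.099       1.227       5.429       5.549
  solve Keq expr → x = -1.066; check Q = 0.01298
Then change container volume by factor 2 (V_new/V_old).
Step 2:
                    D           X           L           B
  Initial       4.049      0.6136       2.714       2.775
  Change       0.8081       0.404      0.8081     -0.8081
  Equil         4.857       1.018       3.522       1.967
  solve Keq expr → x = -0.404; check Q = 0.01298

Direction: reverse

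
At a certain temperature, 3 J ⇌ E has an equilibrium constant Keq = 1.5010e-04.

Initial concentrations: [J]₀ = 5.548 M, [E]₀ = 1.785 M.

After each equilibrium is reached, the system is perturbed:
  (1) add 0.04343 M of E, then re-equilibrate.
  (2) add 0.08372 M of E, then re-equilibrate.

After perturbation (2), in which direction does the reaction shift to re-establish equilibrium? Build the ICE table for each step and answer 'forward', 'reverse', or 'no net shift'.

Direction: reverse

Q₀ = 0.01045 vs Keq = 1.5010e-04 ⇒ Q>K, reverse
Step 1:
                  J         E
  I           5.548     1.785
  C           4.849    -1.616
  E            10.4    0.1687
  solve Keq expr → x = -1.616; check Q = 1.5010e-04
Then add 0.04343 M of E.
Step 2:
                  J         E
  I            10.4    0.2121
  C          0.1135  -0.03784
  E           10.51    0.1743
  solve Keq expr → x = -0.03784; check Q = 1.5010e-04
Then add 0.08372 M of E.
Step 3:
                  J         E
  I           10.51     0.258
  C           0.218  -0.07265
  E           10.73    0.1853
  solve Keq expr → x = -0.07265; check Q = 1.5010e-04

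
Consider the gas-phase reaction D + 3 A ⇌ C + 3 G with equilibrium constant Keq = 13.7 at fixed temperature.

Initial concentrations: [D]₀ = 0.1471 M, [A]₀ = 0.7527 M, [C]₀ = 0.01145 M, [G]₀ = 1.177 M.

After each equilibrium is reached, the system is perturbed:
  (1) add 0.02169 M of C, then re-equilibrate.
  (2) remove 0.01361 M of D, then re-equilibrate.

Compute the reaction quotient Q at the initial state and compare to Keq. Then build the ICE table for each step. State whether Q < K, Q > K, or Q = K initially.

Q₀ = 0.2976 vs Keq = 13.7 ⇒ Q<K, forward
Step 1:
                  D         A         C         G
  I          0.1471    0.7527   0.01145     1.177
  C        -0.06475   -0.1943   0.06475    0.1943
  E         0.08235    0.5584    0.0762     1.371
  solve Keq expr → x = 0.06475; check Q = 13.7
Then add 0.02169 M of C.
Step 2:
                  D         A         C         G
  I         0.08235    0.5584   0.09789     1.371
  C        0.005597   0.01679 -0.005597  -0.01679
  E         0.08795    0.5752   0.09229     1.354
  solve Keq expr → x = -0.005597; check Q = 13.7
Then remove 0.01361 M of D.
Step 3:
                  D         A         C         G
  I         0.07434    0.5752   0.09229     1.354
  C        0.003627   0.01088 -0.003627  -0.01088
  E         0.07796    0.5861   0.08867     1.344
  solve Keq expr → x = -0.003627; check Q = 13.7

Q₀ = 0.2976; Q < K (proceeds forward)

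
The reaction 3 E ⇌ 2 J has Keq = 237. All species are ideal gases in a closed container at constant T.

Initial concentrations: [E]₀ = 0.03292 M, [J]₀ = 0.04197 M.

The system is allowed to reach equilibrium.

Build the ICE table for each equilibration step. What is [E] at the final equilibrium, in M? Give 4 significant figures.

[E]_eq = 0.02176 M

Q₀ = 49.37 vs Keq = 237 ⇒ Q<K, forward
Step 1:
                   E          J
  init       0.03292    0.04197
  Δ         -0.01116   0.007441
  eq         0.02176    0.04941
  solve Keq expr → x = 0.00372; check Q = 237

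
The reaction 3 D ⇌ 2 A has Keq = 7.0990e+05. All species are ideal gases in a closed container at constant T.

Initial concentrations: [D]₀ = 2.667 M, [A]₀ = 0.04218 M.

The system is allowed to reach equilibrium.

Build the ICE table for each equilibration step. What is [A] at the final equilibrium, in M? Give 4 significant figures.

Q₀ = 9.3787e-05 vs Keq = 7.0990e+05 ⇒ Q<K, forward
Step 1:
                    D           A
  Initial       2.667     0.04218
  Change        -2.65       1.767
  Equil       0.01664       1.809
  solve Keq expr → x = 0.8835; check Q = 7.0990e+05

[A]_eq = 1.809 M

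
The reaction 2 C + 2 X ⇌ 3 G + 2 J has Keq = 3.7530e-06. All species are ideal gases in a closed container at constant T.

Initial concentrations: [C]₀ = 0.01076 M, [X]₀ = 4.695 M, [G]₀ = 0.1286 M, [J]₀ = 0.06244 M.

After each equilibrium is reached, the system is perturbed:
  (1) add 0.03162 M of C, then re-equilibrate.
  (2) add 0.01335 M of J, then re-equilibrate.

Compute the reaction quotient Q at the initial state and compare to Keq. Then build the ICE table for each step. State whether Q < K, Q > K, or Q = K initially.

Q₀ = 0.003249 vs Keq = 3.7530e-06 ⇒ Q>K, reverse
Step 1:
                  C         X         G         J
  init      0.01076     4.695    0.1286   0.06244
  Δ         0.03849   0.03849  -0.05774  -0.03849
  eq        0.04925     4.733   0.07086   0.02395
  solve Keq expr → x = -0.01925; check Q = 3.7530e-06
Then add 0.03162 M of C.
Step 2:
                  C         X         G         J
  init      0.08087     4.733   0.07086   0.02395
  Δ       -0.006195 -0.006195  0.009292  0.006195
  eq        0.07468     4.727   0.08015   0.03014
  solve Keq expr → x = 0.003097; check Q = 3.7530e-06
Then add 0.01335 M of J.
Step 3:
                  C         X         G         J
  init      0.07468     4.727   0.08015   0.04349
  Δ        0.005447  0.005447 -0.008171 -0.005447
  eq        0.08013     4.733   0.07198   0.03804
  solve Keq expr → x = -0.002724; check Q = 3.7530e-06

Q₀ = 0.003249; Q > K (proceeds reverse)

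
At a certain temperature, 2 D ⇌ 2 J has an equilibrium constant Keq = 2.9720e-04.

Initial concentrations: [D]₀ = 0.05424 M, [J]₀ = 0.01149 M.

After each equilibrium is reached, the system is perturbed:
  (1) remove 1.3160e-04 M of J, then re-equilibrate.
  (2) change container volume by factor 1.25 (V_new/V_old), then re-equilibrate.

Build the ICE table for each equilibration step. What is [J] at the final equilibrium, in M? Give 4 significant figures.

Q₀ = 0.04487 vs Keq = 2.9720e-04 ⇒ Q>K, reverse
Step 1:
                   D          J
  Initial    0.05424    0.01149
  Change     0.01038   -0.01038
  Equil      0.06462   0.001114
  solve Keq expr → x = -0.005188; check Q = 2.9720e-04
Then remove 1.3160e-04 M of J.
Step 2:
                   D          J
  Initial    0.06462 9.8235e-04
  Change  -1.2937e-04 1.2937e-04
  Equil      0.06449   0.001112
  solve Keq expr → x = 6.4685e-05; check Q = 2.9720e-04
Then change container volume by factor 1.25 (V_new/V_old).
Step 3:
                   D          J
  Initial    0.05159 8.8937e-04
  Change           0          0
  Equil      0.05159 8.8937e-04
  solve Keq expr → x = 0; check Q = 2.9720e-04

[J]_eq = 8.8937e-04 M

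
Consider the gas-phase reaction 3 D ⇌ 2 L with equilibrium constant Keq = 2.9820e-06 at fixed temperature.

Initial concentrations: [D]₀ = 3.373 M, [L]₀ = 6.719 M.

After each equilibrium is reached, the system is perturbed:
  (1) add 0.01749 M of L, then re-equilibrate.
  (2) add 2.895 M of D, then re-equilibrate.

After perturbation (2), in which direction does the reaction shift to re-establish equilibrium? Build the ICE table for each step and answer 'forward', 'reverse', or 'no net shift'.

Direction: forward

Q₀ = 1.176 vs Keq = 2.9820e-06 ⇒ Q>K, reverse
Step 1:
                   D          L
  I            3.373      6.719
  C            9.953     -6.635
  E            13.33      0.084
  solve Keq expr → x = -3.318; check Q = 2.9820e-06
Then add 0.01749 M of L.
Step 2:
                   D          L
  I            13.33     0.1015
  C          0.02587   -0.01725
  E            13.35    0.08424
  solve Keq expr → x = -0.008623; check Q = 2.9820e-06
Then add 2.895 M of D.
Step 3:
                   D          L
  I            16.25    0.08424
  C         -0.04259    0.02839
  E             16.2     0.1126
  solve Keq expr → x = 0.0142; check Q = 2.9820e-06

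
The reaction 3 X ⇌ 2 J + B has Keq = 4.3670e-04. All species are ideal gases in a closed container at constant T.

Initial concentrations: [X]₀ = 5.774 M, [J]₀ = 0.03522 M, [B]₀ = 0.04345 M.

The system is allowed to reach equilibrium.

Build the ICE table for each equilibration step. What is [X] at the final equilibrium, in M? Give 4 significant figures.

Q₀ = 2.7999e-07 vs Keq = 4.3670e-04 ⇒ Q<K, forward
Step 1:
                   X          J          B
  Initial      5.774    0.03522    0.04345
  Change      -0.656     0.4374     0.2187
  Equil        5.118     0.4726     0.2621
  solve Keq expr → x = 0.2187; check Q = 4.3670e-04

[X]_eq = 5.118 M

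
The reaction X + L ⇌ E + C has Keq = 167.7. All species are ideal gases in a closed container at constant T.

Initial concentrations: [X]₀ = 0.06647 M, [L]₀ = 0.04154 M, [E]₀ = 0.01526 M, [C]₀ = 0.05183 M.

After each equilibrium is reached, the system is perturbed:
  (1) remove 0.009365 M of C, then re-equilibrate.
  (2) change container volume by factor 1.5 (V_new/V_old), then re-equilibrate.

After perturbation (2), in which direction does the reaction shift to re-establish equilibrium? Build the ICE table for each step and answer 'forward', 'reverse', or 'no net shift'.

Q₀ = 0.2864 vs Keq = 167.7 ⇒ Q<K, forward
Step 1:
                  X         L         E         C
  Initial   0.06647   0.04154   0.01526   0.05183
  Change   -0.04037  -0.04037   0.04037   0.04037
  Equil      0.0261  0.001172   0.05563    0.0922
  solve Keq expr → x = 0.04037; check Q = 167.7
Then remove 0.009365 M of C.
Step 2:
                  X         L         E         C
  Initial    0.0261  0.001172   0.05563   0.08283
  Change  -1.1099e-04 -1.1099e-04 1.1099e-04 1.1099e-04
  Equil     0.02599  0.001061   0.05574   0.08294
  solve Keq expr → x = 1.1099e-04; check Q = 167.7
Then change container volume by factor 1.5 (V_new/V_old).
Step 3:
                  X         L         E         C
  Initial   0.01733 7.0714e-04   0.03716    0.0553
  Change          0         0         0         0
  Equil     0.01733 7.0714e-04   0.03716    0.0553
  solve Keq expr → x = 0; check Q = 167.7

Direction: no net shift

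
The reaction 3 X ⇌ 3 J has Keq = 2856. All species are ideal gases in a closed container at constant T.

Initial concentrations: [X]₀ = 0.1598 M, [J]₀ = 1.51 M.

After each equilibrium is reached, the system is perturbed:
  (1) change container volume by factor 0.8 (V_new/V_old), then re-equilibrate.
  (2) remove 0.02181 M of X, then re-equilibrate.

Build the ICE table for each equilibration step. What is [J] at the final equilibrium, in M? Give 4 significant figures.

Q₀ = 843.7 vs Keq = 2856 ⇒ Q<K, forward
Step 1:
                    X           J
  init         0.1598        1.51
  Δ          -0.04986     0.04986
  eq           0.1099        1.56
  solve Keq expr → x = 0.01662; check Q = 2856
Then change container volume by factor 0.8 (V_new/V_old).
Step 2:
                    X           J
  init         0.1374        1.95
  Δ                 0           0
  eq           0.1374        1.95
  solve Keq expr → x = 0; check Q = 2856
Then remove 0.02181 M of X.
Step 3:
                    X           J
  init         0.1156        1.95
  Δ           0.02037    -0.02037
  eq            0.136       1.929
  solve Keq expr → x = -0.006791; check Q = 2856

[J]_eq = 1.929 M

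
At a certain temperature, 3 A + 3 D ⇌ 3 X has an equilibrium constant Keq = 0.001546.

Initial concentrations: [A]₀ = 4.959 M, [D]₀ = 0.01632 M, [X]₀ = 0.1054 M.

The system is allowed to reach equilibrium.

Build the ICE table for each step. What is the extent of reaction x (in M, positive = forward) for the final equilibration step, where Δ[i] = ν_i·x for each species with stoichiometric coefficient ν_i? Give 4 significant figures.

x = -0.02023 M

Q₀ = 2.209 vs Keq = 0.001546 ⇒ Q>K, reverse
Step 1:
                   A          D          X
  init         4.959    0.01632     0.1054
  Δ           0.0607     0.0607    -0.0607
  eq            5.02    0.07702     0.0447
  solve Keq expr → x = -0.02023; check Q = 0.001546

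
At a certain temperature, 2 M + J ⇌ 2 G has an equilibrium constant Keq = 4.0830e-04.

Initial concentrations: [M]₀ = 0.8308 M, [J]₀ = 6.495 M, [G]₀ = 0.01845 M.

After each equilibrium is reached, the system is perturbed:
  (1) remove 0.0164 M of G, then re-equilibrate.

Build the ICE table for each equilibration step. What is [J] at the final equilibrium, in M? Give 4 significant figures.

[J]_eq = 6.476 M

Q₀ = 7.5931e-05 vs Keq = 4.0830e-04 ⇒ Q<K, forward
Step 1:
                   M          J          G
  Initial     0.8308      6.495    0.01845
  Change    -0.02311   -0.01155    0.02311
  Equil       0.8077      6.483    0.04156
  solve Keq expr → x = 0.01155; check Q = 4.0830e-04
Then remove 0.0164 M of G.
Step 2:
                   M          J          G
  Initial     0.8077      6.483    0.02516
  Change    -0.01557  -0.007787    0.01557
  Equil       0.7921      6.476    0.04073
  solve Keq expr → x = 0.007787; check Q = 4.0830e-04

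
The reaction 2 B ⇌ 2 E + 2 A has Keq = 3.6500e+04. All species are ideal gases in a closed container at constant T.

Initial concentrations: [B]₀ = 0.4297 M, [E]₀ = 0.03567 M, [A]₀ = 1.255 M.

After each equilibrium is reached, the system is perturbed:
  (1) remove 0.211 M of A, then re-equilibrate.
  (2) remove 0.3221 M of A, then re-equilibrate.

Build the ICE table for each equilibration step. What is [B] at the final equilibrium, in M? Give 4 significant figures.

[B]_eq = 0.002782 M

Q₀ = 0.01085 vs Keq = 3.6500e+04 ⇒ Q<K, forward
Step 1:
                    B           E           A
  I            0.4297     0.03567       1.255
  C           -0.4256      0.4256      0.4256
  E          0.004058      0.4613       1.681
  solve Keq expr → x = 0.2128; check Q = 3.6500e+04
Then remove 0.211 M of A.
Step 2:
                    B           E           A
  I          0.004058      0.4613        1.47
  C       -5.0438e-04  5.0438e-04  5.0438e-04
  E          0.003554      0.4618        1.47
  solve Keq expr → x = 2.5219e-04; check Q = 3.6500e+04
Then remove 0.3221 M of A.
Step 3:
                    B           E           A
  I          0.003554      0.4618       1.148
  C       -7.7209e-04  7.7209e-04  7.7209e-04
  E          0.002782      0.4626       1.149
  solve Keq expr → x = 3.8604e-04; check Q = 3.6500e+04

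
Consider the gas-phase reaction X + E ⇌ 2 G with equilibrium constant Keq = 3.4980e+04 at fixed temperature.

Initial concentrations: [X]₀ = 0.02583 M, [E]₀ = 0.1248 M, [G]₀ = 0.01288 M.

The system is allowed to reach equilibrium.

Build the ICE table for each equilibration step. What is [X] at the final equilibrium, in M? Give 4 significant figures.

[X]_eq = 1.2031e-06 M

Q₀ = 0.05146 vs Keq = 3.4980e+04 ⇒ Q<K, forward
Step 1:
                    X           E           G
  init        0.02583      0.1248     0.01288
  Δ          -0.02583    -0.02583     0.05166
  eq       1.2031e-06     0.09897     0.06454
  solve Keq expr → x = 0.02583; check Q = 3.4980e+04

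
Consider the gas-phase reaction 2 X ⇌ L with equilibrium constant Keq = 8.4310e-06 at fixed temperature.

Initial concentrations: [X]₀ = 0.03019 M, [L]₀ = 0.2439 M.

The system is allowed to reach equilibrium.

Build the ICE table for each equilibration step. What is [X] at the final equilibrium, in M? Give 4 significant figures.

[X]_eq = 0.518 M

Q₀ = 267.6 vs Keq = 8.4310e-06 ⇒ Q>K, reverse
Step 1:
                  X         L
  I         0.03019    0.2439
  C          0.4878   -0.2439
  E           0.518 2.2621e-06
  solve Keq expr → x = -0.2439; check Q = 8.4310e-06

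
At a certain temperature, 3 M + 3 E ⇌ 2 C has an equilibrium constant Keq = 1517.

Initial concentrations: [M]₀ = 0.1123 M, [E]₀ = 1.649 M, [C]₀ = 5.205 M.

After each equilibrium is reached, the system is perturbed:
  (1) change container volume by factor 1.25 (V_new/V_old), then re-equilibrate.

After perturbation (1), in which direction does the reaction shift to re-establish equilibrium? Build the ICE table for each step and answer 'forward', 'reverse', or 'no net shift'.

Q₀ = 4266 vs Keq = 1517 ⇒ Q>K, reverse
Step 1:
                    M           E           C
  init         0.1123       1.649       5.205
  Δ           0.04175     0.04175    -0.02783
  eq            0.154       1.691       5.177
  solve Keq expr → x = -0.01392; check Q = 1517
Then change container volume by factor 1.25 (V_new/V_old).
Step 2:
                    M           E           C
  init         0.1232       1.353       4.142
  Δ           0.03757     0.03757    -0.02505
  eq           0.1608        1.39       4.117
  solve Keq expr → x = -0.01252; check Q = 1517

Direction: reverse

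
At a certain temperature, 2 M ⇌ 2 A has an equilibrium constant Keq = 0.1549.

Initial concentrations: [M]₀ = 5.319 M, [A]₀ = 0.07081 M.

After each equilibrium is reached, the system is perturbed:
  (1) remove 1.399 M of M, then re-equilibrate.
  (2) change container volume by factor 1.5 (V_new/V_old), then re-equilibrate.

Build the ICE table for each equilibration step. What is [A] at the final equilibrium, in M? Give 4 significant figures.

[A]_eq = 0.7514 M

Q₀ = 1.7723e-04 vs Keq = 0.1549 ⇒ Q<K, forward
Step 1:
                   M          A
  init         5.319    0.07081
  Δ           -1.451      1.451
  eq           3.868      1.522
  solve Keq expr → x = 0.7257; check Q = 0.1549
Then remove 1.399 M of M.
Step 2:
                   M          A
  init         2.469      1.522
  Δ           0.3951    -0.3951
  eq           2.864      1.127
  solve Keq expr → x = -0.1976; check Q = 0.1549
Then change container volume by factor 1.5 (V_new/V_old).
Step 3:
                   M          A
  init         1.909     0.7514
  Δ                0          0
  eq           1.909     0.7514
  solve Keq expr → x = 0; check Q = 0.1549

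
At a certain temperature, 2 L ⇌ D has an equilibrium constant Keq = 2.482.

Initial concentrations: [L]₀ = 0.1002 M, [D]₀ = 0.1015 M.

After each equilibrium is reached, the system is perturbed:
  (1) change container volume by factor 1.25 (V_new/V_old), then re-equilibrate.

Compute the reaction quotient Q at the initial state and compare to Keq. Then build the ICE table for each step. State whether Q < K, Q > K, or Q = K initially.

Q₀ = 10.11; Q > K (proceeds reverse)

Q₀ = 10.11 vs Keq = 2.482 ⇒ Q>K, reverse
Step 1:
                    L           D
  Initial      0.1002      0.1015
  Change      0.06596    -0.03298
  Equil        0.1662     0.06852
  solve Keq expr → x = -0.03298; check Q = 2.482
Then change container volume by factor 1.25 (V_new/V_old).
Step 2:
                    L           D
  Initial      0.1329     0.05482
  Change     0.009269   -0.004634
  Equil        0.1422     0.05018
  solve Keq expr → x = -0.004634; check Q = 2.482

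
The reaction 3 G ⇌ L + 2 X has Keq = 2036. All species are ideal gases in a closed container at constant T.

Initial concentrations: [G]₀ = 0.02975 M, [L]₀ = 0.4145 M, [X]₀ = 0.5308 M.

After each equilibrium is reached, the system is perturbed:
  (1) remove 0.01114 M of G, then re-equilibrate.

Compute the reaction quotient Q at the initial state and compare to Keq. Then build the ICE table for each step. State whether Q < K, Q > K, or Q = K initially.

Q₀ = 4435; Q > K (proceeds reverse)

Q₀ = 4435 vs Keq = 2036 ⇒ Q>K, reverse
Step 1:
                  G         L         X
  Initial   0.02975    0.4145    0.5308
  Change   0.008455 -0.002818 -0.005637
  Equil     0.03821    0.4117    0.5252
  solve Keq expr → x = -0.002818; check Q = 2036
Then remove 0.01114 M of G.
Step 2:
                  G         L         X
  Initial   0.02707    0.4117    0.5252
  Change    0.01068 -0.003561 -0.007123
  Equil     0.03775    0.4081     0.518
  solve Keq expr → x = -0.003561; check Q = 2036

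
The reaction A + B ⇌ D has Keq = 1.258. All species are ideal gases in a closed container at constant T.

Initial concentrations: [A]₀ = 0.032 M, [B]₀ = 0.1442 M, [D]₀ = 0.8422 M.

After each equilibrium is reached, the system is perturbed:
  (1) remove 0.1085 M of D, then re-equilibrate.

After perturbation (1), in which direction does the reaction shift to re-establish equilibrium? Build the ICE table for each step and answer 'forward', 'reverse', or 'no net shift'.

Direction: forward

Q₀ = 182.5 vs Keq = 1.258 ⇒ Q>K, reverse
Step 1:
                    A           B           D
  I             0.032      0.1442      0.8422
  C            0.4635      0.4635     -0.4635
  E            0.4955      0.6077      0.3787
  solve Keq expr → x = -0.4635; check Q = 1.258
Then remove 0.1085 M of D.
Step 2:
                    A           B           D
  I            0.4955      0.6077      0.2702
  C          -0.04658    -0.04658     0.04658
  E            0.4489      0.5611      0.3168
  solve Keq expr → x = 0.04658; check Q = 1.258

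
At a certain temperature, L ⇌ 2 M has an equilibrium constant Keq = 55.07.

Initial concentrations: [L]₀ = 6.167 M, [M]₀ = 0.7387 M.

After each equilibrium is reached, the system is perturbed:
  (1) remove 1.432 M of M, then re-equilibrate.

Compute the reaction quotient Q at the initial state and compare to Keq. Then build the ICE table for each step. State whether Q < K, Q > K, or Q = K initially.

Q₀ = 0.08848 vs Keq = 55.07 ⇒ Q<K, forward
Step 1:
                   L          M
  I            6.167     0.7387
  C           -4.468      8.935
  E            1.699      9.674
  solve Keq expr → x = 4.468; check Q = 55.07
Then remove 1.432 M of M.
Step 2:
                   L          M
  I            1.699      8.242
  C          -0.2877     0.5753
  E            1.412      8.817
  solve Keq expr → x = 0.2877; check Q = 55.07

Q₀ = 0.08848; Q < K (proceeds forward)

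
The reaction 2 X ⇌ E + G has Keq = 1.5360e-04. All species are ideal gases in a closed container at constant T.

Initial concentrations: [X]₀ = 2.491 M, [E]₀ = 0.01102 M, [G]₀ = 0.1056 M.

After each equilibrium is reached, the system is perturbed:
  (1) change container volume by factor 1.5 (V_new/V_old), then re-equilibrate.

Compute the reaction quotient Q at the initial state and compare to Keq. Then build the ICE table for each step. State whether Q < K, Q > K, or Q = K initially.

Q₀ = 1.8754e-04; Q > K (proceeds reverse)

Q₀ = 1.8754e-04 vs Keq = 1.5360e-04 ⇒ Q>K, reverse
Step 1:
                    X           E           G
  Initial       2.491     0.01102      0.1056
  Change     0.003621    -0.00181    -0.00181
  Equil         2.495     0.00921      0.1038
  solve Keq expr → x = -0.00181; check Q = 1.5360e-04
Then change container volume by factor 1.5 (V_new/V_old).
Step 2:
                    X           E           G
  Initial       1.663     0.00614     0.06919
  Change            0           0           0
  Equil         1.663     0.00614     0.06919
  solve Keq expr → x = 0; check Q = 1.5360e-04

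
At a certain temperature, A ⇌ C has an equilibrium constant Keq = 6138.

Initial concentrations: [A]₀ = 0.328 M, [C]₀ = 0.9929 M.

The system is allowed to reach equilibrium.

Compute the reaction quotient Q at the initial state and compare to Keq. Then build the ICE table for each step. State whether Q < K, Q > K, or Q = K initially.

Q₀ = 3.027; Q < K (proceeds forward)

Q₀ = 3.027 vs Keq = 6138 ⇒ Q<K, forward
Step 1:
                  A         C
  I           0.328    0.9929
  C         -0.3278    0.3278
  E       2.1517e-04     1.321
  solve Keq expr → x = 0.3278; check Q = 6138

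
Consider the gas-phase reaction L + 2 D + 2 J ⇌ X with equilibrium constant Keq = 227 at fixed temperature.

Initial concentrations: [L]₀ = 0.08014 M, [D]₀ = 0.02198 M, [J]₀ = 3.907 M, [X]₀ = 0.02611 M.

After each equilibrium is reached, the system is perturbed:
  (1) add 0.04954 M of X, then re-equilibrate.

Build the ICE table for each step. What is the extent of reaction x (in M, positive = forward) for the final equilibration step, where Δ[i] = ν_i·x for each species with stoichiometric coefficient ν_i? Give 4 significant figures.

x = -0.002991 M

Q₀ = 44.18 vs Keq = 227 ⇒ Q<K, forward
Step 1:
                  L         D         J         X
  Initial   0.08014   0.02198     3.907   0.02611
  Change  -0.005453  -0.01091  -0.01091  0.005453
  Equil     0.07469   0.01107     3.896   0.03156
  solve Keq expr → x = 0.005453; check Q = 227
Then add 0.04954 M of X.
Step 2:
                  L         D         J         X
  Initial   0.07469   0.01107     3.896    0.0811
  Change   0.002991  0.005982  0.005982 -0.002991
  Equil     0.07768   0.01706     3.902   0.07811
  solve Keq expr → x = -0.002991; check Q = 227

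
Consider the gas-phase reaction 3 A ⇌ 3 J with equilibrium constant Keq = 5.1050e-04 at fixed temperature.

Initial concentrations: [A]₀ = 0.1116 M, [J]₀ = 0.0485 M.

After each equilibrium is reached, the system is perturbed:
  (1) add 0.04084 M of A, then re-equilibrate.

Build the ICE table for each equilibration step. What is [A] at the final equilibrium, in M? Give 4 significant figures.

Q₀ = 0.08208 vs Keq = 5.1050e-04 ⇒ Q>K, reverse
Step 1:
                   A          J
  I           0.1116     0.0485
  C          0.03665   -0.03665
  E           0.1483    0.01185
  solve Keq expr → x = -0.01222; check Q = 5.1050e-04
Then add 0.04084 M of A.
Step 2:
                   A          J
  I           0.1891    0.01185
  C        -0.003022   0.003022
  E           0.1861    0.01487
  solve Keq expr → x = 0.001007; check Q = 5.1050e-04

[A]_eq = 0.1861 M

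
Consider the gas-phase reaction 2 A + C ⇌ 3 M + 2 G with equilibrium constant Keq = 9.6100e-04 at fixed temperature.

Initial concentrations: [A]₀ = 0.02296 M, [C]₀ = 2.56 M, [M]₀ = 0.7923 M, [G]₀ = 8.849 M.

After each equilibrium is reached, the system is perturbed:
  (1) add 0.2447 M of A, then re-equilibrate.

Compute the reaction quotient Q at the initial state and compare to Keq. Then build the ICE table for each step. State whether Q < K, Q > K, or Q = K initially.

Q₀ = 2.8858e+04; Q > K (proceeds reverse)

Q₀ = 2.8858e+04 vs Keq = 9.6100e-04 ⇒ Q>K, reverse
Step 1:
                  A         C         M         G
  I         0.02296      2.56    0.7923     8.849
  C          0.5133    0.2566   -0.7699   -0.5133
  E          0.5362     2.817   0.02238     8.336
  solve Keq expr → x = -0.2566; check Q = 9.6100e-04
Then add 0.2447 M of A.
Step 2:
                  A         C         M         G
  I          0.7809     2.817   0.02238     8.336
  C       -0.004169 -0.002085  0.006254  0.004169
  E          0.7768     2.815   0.02863      8.34
  solve Keq expr → x = 0.002085; check Q = 9.6100e-04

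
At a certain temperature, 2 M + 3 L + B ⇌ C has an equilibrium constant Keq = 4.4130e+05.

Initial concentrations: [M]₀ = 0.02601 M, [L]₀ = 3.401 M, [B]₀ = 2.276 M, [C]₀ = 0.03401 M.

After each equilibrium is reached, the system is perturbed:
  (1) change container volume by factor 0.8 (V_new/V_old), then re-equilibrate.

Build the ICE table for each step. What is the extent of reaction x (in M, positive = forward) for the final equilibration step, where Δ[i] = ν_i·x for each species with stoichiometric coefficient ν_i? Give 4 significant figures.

x = 9.4027e-06 M

Q₀ = 0.5615 vs Keq = 4.4130e+05 ⇒ Q<K, forward
Step 1:
                  M         L         B         C
  I         0.02601     3.401     2.276   0.03401
  C        -0.02597  -0.03896  -0.01299   0.01299
  E       3.5190e-05     3.362     2.263     0.047
  solve Keq expr → x = 0.01299; check Q = 4.4130e+05
Then change container volume by factor 0.8 (V_new/V_old).
Step 2:
                  M         L         B         C
  I       4.3988e-05     4.203     2.829   0.05875
  C       -1.8805e-05 -2.8208e-05 -9.4027e-06 9.4027e-06
  E       2.5182e-05     4.203     2.829   0.05876
  solve Keq expr → x = 9.4027e-06; check Q = 4.4130e+05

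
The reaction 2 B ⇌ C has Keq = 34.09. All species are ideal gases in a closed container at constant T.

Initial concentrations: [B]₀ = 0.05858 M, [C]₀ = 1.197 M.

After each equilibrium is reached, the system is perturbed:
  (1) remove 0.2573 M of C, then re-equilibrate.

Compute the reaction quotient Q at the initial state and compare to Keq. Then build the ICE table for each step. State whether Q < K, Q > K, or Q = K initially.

Q₀ = 348.8; Q > K (proceeds reverse)

Q₀ = 348.8 vs Keq = 34.09 ⇒ Q>K, reverse
Step 1:
                   B          C
  Initial    0.05858      1.197
  Change      0.1239   -0.06195
  Equil       0.1825      1.135
  solve Keq expr → x = -0.06195; check Q = 34.09
Then remove 0.2573 M of C.
Step 2:
                   B          C
  Initial     0.1825     0.8778
  Change    -0.02105    0.01052
  Equil       0.1614     0.8883
  solve Keq expr → x = 0.01052; check Q = 34.09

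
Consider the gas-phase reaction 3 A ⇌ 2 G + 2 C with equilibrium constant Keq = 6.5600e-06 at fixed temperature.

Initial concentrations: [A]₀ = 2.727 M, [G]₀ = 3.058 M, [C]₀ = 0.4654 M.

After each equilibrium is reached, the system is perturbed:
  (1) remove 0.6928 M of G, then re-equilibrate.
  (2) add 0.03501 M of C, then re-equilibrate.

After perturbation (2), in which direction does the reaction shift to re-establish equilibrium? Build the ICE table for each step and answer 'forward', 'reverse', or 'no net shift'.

Q₀ = 0.09988 vs Keq = 6.5600e-06 ⇒ Q>K, reverse
Step 1:
                  A         G         C
  I           2.727     3.058    0.4654
  C          0.6888   -0.4592   -0.4592
  E           3.416     2.599  0.006222
  solve Keq expr → x = -0.2296; check Q = 6.5600e-06
Then remove 0.6928 M of G.
Step 2:
                  A         G         C
  I           3.416     1.906  0.006222
  C       -0.003359  0.002239  0.002239
  E           3.412     1.908  0.008461
  solve Keq expr → x = 0.00112; check Q = 6.5600e-06
Then add 0.03501 M of C.
Step 3:
                  A         G         C
  I           3.412     1.908   0.04347
  C         0.05198  -0.03466  -0.03466
  E           3.464     1.874  0.008815
  solve Keq expr → x = -0.01733; check Q = 6.5600e-06

Direction: reverse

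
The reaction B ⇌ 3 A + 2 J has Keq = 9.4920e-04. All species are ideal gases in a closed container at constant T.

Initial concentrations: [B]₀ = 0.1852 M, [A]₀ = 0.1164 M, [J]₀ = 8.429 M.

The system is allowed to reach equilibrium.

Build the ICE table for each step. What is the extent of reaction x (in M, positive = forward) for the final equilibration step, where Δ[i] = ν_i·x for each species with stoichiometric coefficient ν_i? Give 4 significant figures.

Q₀ = 0.605 vs Keq = 9.4920e-04 ⇒ Q>K, reverse
Step 1:
                  B         A         J
  Initial    0.1852    0.1164     8.429
  Change    0.03401    -0.102  -0.06801
  Equil      0.2192   0.01438     8.361
  solve Keq expr → x = -0.03401; check Q = 9.4920e-04

x = -0.03401 M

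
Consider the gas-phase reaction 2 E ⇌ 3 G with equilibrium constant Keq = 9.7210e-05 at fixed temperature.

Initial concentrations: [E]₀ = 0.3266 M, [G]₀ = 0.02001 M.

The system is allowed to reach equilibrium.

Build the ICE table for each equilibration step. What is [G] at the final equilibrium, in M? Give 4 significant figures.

[G]_eq = 0.02175 M

Q₀ = 7.5112e-05 vs Keq = 9.7210e-05 ⇒ Q<K, forward
Step 1:
                   E          G
  init        0.3266    0.02001
  Δ        -0.001163   0.001744
  eq          0.3254    0.02175
  solve Keq expr → x = 5.8149e-04; check Q = 9.7210e-05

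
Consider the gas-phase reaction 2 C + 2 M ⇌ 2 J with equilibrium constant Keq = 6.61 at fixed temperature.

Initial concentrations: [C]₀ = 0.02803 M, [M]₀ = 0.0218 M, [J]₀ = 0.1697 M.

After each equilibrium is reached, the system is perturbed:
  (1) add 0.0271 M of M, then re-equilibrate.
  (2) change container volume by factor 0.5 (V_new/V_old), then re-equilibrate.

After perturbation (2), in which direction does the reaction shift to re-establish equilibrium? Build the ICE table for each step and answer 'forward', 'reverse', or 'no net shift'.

Direction: forward

Q₀ = 7.7127e+04 vs Keq = 6.61 ⇒ Q>K, reverse
Step 1:
                    C           M           J
  I           0.02803      0.0218      0.1697
  C            0.1175      0.1175     -0.1175
  E            0.1456      0.1393     0.05215
  solve Keq expr → x = -0.05877; check Q = 6.61
Then add 0.0271 M of M.
Step 2:
                    C           M           J
  I            0.1456      0.1664     0.05215
  C         -0.005674   -0.005674    0.005674
  E            0.1399      0.1608     0.05783
  solve Keq expr → x = 0.002837; check Q = 6.61
Then change container volume by factor 0.5 (V_new/V_old).
Step 3:
                    C           M           J
  I            0.2798      0.3215      0.1157
  C          -0.04773    -0.04773     0.04773
  E            0.2321      0.2738      0.1634
  solve Keq expr → x = 0.02386; check Q = 6.61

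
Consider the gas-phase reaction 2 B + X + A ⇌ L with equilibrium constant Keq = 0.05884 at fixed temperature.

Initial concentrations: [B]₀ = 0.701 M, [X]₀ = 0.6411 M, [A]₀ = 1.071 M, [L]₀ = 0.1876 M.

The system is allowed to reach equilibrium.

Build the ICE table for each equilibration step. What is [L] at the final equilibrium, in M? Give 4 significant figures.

[L]_eq = 0.05209 M

Q₀ = 0.556 vs Keq = 0.05884 ⇒ Q>K, reverse
Step 1:
                    B           X           A           L
  Initial       0.701      0.6411       1.071      0.1876
  Change        0.271      0.1355      0.1355     -0.1355
  Equil         0.972      0.7766       1.207     0.05209
  solve Keq expr → x = -0.1355; check Q = 0.05884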